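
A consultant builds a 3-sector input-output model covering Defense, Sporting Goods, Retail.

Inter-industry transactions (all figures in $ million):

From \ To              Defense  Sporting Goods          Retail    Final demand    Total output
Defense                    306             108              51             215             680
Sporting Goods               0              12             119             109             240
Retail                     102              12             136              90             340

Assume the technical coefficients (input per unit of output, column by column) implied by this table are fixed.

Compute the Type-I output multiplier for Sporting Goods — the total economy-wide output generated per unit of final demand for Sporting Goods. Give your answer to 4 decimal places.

m_2 = 2.6268

Technical coefficients a_ij = z_ij / X_j:
  a_11 = 306/680 = 0.45, a_21 = 0/680 = 0.00, a_31 = 102/680 = 0.15
  a_12 = 108/240 = 0.45, a_22 = 12/240 = 0.05, a_32 = 12/240 = 0.05
  a_13 = 51/340 = 0.15, a_23 = 119/340 = 0.35, a_33 = 136/340 = 0.40
I − A =
  [   0.55    -0.45    -0.15]
  [   0.00     0.95    -0.35]
  [  -0.15    -0.05     0.60]
Cofactors of I−A, C_ij = (−1)^(i+j)·(minor ij) (rows/columns in the sector order above):
  C_11 = (0.95)(0.60) − (-0.35)(-0.05) = 0.5525
  C_12 = −[(0.00)(0.60) − (-0.35)(-0.15)] = 0.0525
  C_13 = (0.00)(-0.05) − (0.95)(-0.15) = 0.1425
  C_21 = −[(-0.45)(0.60) − (-0.15)(-0.05)] = 0.2775
  C_22 = (0.55)(0.60) − (-0.15)(-0.15) = 0.3075
  C_23 = −[(0.55)(-0.05) − (-0.45)(-0.15)] = 0.0950
  C_31 = (-0.45)(-0.35) − (-0.15)(0.95) = 0.3000
  C_32 = −[(0.55)(-0.35) − (-0.15)(0.00)] = 0.1925
  C_33 = (0.55)(0.95) − (-0.45)(0.00) = 0.5225
det(I−A) = Σ_j (I−A)_1j·C_1j = (0.55)(0.5525) + (-0.45)(0.0525) + (-0.15)(0.1425) = 0.258875
adj(I−A) = Cᵀ =
  [ 0.5525   0.2775   0.3000]
  [ 0.0525   0.3075   0.1925]
  [ 0.1425   0.0950   0.5225]
(I − A)⁻¹ = adj(I−A) / det(I−A) ≈
  [   2.13423     1.07195     1.15886]
  [   0.20280     1.18783     0.74360]
  [   0.55046     0.36697     2.01835]
The output multiplier for sector j is the column-j sum of the Leontief inverse (I − A)⁻¹ = adj(I−A) / det(I−A).
Column 2 of adj(I−A): (0.2775, 0.3075, 0.0950); det(I−A) = 0.258875.
m_2 = (0.2775 + 0.3075 + 0.0950) / 0.258875 = 0.68 / 0.258875 ≈ 2.6268.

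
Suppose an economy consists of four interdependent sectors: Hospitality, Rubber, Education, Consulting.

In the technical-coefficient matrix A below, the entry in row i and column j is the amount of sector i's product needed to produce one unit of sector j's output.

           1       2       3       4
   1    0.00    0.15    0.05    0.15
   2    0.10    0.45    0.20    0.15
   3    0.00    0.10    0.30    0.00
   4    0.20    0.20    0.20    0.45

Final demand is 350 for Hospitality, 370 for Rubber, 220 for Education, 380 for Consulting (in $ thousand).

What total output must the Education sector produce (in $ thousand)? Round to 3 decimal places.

x_3 = 528.010

I − A =
  [   1.00    -0.15    -0.05    -0.15]
  [  -0.10     0.55    -0.20    -0.15]
  [   0.00    -0.10     0.70     0.00]
  [  -0.20    -0.20    -0.20     0.55]
Compute the cofactors C_ij = (−1)^(i+j)·(3×3 minor ij) of I−A; the adjugate is their transpose:
adj(I−A) = Cᵀ =
  [ 0.176750   0.084500   0.057125   0.071250]
  [ 0.059500   0.364000   0.141250   0.115500]
  [ 0.008500   0.052000   0.240250   0.016500]
  [ 0.089000   0.182000   0.159500   0.354000]
det(I−A) = Σ_j (I−A)_1j·C_1j = (1.00)(0.176750) + (-0.15)(0.059500) + (-0.05)(0.008500) + (-0.15)(0.089000) = 0.15405
(I − A)⁻¹ = adj(I−A) / det(I−A) ≈
  [   1.1474     0.5485     0.3708     0.4625]
  [   0.3862     2.3629     0.9169     0.7498]
  [   0.0552     0.3376     1.5596     0.1071]
  [   0.5777     1.1814     1.0354     2.2980]
x = (I − A)⁻¹ d = adj(I−A)·d / det(I−A), with det(I−A) = 0.15405:
  x_1 = (0.176750·350 + 0.084500·370 + 0.057125·220 + 0.071250·380) / 0.15405 = 132.77 / 0.15405 ≈ 861.863
  x_2 = (0.059500·350 + 0.364000·370 + 0.141250·220 + 0.115500·380) / 0.15405 = 230.47 / 0.15405 ≈ 1496.073
  x_3 = (0.008500·350 + 0.052000·370 + 0.240250·220 + 0.016500·380) / 0.15405 = 81.34 / 0.15405 ≈ 528.010
  x_4 = (0.089000·350 + 0.182000·370 + 0.159500·220 + 0.354000·380) / 0.15405 = 268.10 / 0.15405 ≈ 1740.344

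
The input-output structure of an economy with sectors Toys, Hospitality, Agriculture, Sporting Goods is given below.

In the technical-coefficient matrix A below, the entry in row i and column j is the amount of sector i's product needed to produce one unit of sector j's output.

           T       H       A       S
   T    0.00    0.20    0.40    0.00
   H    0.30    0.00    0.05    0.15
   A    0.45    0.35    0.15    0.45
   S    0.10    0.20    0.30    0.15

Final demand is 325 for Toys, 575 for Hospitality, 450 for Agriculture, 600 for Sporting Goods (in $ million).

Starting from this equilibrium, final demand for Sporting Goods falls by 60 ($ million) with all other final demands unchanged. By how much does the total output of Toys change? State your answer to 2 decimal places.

I − A =
  [   1.00    -0.20    -0.40     0.00]
  [  -0.30     1.00    -0.05    -0.15]
  [  -0.45    -0.35     0.85    -0.45]
  [  -0.10    -0.20    -0.30     0.85]
Compute the cofactors C_ij = (−1)^(i+j)·(3×3 minor ij) of I−A; the adjugate is their transpose:
adj(I−A) = Cᵀ =
  [ 0.526875   0.272500   0.345500   0.231000]
  [ 0.230625   0.416500   0.195500   0.177000]
  [ 0.535500   0.473000   0.766000   0.489000]
  [ 0.305250   0.297000   0.357000   0.555000]
det(I−A) = Σ_j (I−A)_1j·C_1j = (1.00)(0.526875) + (-0.20)(0.230625) + (-0.40)(0.535500) + (0.00)(0.305250) = 0.26655
(I − A)⁻¹ = adj(I−A) / det(I−A) ≈
  [   1.9766     1.0223     1.2962     0.8666]
  [   0.8652     1.5626     0.7334     0.6640]
  [   2.0090     1.7745     2.8738     1.8346]
  [   1.1452     1.1142     1.3393     2.0822]
Δx = (I − A)⁻¹ Δd with Δd having -60 in the Sporting Goods component and 0 elsewhere.
So Δx_T = L_TS · (-60), where L_TS = adj(I−A)_TS / det(I−A) = 0.231000 / 0.26655.
Δx_T = 0.231000 × (-60) / 0.26655 = -13.86 / 0.26655 ≈ -52.00.

Δx_T = -52.00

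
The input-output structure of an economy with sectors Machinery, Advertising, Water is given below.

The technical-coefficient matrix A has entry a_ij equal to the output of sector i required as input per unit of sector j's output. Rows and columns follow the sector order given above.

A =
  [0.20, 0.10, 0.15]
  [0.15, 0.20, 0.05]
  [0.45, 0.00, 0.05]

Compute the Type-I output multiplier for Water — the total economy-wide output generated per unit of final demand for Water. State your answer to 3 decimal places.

m_3 = 1.512

I − A =
  [   0.80    -0.10    -0.15]
  [  -0.15     0.80    -0.05]
  [  -0.45     0.00     0.95]
Cofactors of I−A, C_ij = (−1)^(i+j)·(minor ij) (rows/columns in the sector order above):
  C_11 = (0.80)(0.95) − (-0.05)(0.00) = 0.7600
  C_12 = −[(-0.15)(0.95) − (-0.05)(-0.45)] = 0.1650
  C_13 = (-0.15)(0.00) − (0.80)(-0.45) = 0.3600
  C_21 = −[(-0.10)(0.95) − (-0.15)(0.00)] = 0.0950
  C_22 = (0.80)(0.95) − (-0.15)(-0.45) = 0.6925
  C_23 = −[(0.80)(0.00) − (-0.10)(-0.45)] = 0.0450
  C_31 = (-0.10)(-0.05) − (-0.15)(0.80) = 0.1250
  C_32 = −[(0.80)(-0.05) − (-0.15)(-0.15)] = 0.0625
  C_33 = (0.80)(0.80) − (-0.10)(-0.15) = 0.6250
det(I−A) = Σ_j (I−A)_1j·C_1j = (0.80)(0.7600) + (-0.10)(0.1650) + (-0.15)(0.3600) = 0.5375
adj(I−A) = Cᵀ =
  [ 0.7600   0.0950   0.1250]
  [ 0.1650   0.6925   0.0625]
  [ 0.3600   0.0450   0.6250]
(I − A)⁻¹ = adj(I−A) / det(I−A) ≈
  [   1.4140     0.1767     0.2326]
  [   0.3070     1.2884     0.1163]
  [   0.6698     0.0837     1.1628]
The output multiplier for sector j is the column-j sum of the Leontief inverse (I − A)⁻¹ = adj(I−A) / det(I−A).
Column 3 of adj(I−A): (0.1250, 0.0625, 0.6250); det(I−A) = 0.5375.
m_3 = (0.1250 + 0.0625 + 0.6250) / 0.5375 = 0.8125 / 0.5375 ≈ 1.512.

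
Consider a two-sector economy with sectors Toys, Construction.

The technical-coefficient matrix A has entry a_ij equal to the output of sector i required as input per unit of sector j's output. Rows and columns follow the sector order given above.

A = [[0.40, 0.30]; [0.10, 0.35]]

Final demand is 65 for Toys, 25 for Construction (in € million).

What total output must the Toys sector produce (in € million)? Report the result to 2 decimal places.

x_T = 138.19

I − A =
  [   0.60    -0.30]
  [  -0.10     0.65]
det(I−A) = (0.60)(0.65) − (-0.30)(-0.10) = 0.3600
adj(I−A) = [[0.65, 0.30], [0.10, 0.60]]
(I − A)⁻¹ = adj(I−A) / det(I−A) ≈
  [   1.8056     0.8333]
  [   0.2778     1.6667]
x = (I − A)⁻¹ d = adj(I−A)·d / det(I−A), with det(I−A) = 0.3600:
  x_T = (0.65·65 + 0.30·25) / 0.3600 = 49.75 / 0.3600 ≈ 138.19
  x_C = (0.10·65 + 0.60·25) / 0.3600 = 21.50 / 0.3600 ≈ 59.72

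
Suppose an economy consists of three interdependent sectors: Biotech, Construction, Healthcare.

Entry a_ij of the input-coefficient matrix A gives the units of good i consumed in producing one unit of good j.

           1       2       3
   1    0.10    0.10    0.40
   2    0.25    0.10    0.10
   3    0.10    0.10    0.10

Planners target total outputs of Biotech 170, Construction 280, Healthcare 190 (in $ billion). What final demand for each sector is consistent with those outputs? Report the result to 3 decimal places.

d_1 = 49.000, d_2 = 190.500, d_3 = 126.000

I − A =
  [   0.90    -0.10    -0.40]
  [  -0.25     0.90    -0.10]
  [  -0.10    -0.10     0.90]
d = (I − A) x:
  d_1 = (+0.90)·170 + (-0.10)·280 + (-0.40)·190 = 49.000
  d_2 = (-0.25)·170 + (+0.90)·280 + (-0.10)·190 = 190.500
  d_3 = (-0.10)·170 + (-0.10)·280 + (+0.90)·190 = 126.000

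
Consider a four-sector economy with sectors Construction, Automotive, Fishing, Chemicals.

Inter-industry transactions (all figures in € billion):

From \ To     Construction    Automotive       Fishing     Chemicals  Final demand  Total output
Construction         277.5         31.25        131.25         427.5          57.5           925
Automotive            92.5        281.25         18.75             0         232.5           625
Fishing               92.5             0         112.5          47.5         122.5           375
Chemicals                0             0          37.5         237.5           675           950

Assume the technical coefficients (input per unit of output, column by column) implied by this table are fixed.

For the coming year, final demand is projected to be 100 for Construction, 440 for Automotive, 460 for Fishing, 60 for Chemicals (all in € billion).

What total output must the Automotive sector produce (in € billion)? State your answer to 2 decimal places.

Technical coefficients a_ij = z_ij / X_j:
  a_11 = 277.5/925 = 0.30, a_21 = 92.5/925 = 0.10, a_31 = 92.5/925 = 0.10, a_41 = 0/925 = 0.00
  a_12 = 31.25/625 = 0.05, a_22 = 281.25/625 = 0.45, a_32 = 0/625 = 0.00, a_42 = 0/625 = 0.00
  a_13 = 131.25/375 = 0.35, a_23 = 18.75/375 = 0.05, a_33 = 112.5/375 = 0.30, a_43 = 37.5/375 = 0.10
  a_14 = 427.5/950 = 0.45, a_24 = 0/950 = 0.00, a_34 = 47.5/950 = 0.05, a_44 = 237.5/950 = 0.25
I − A =
  [   0.70    -0.05    -0.35    -0.45]
  [  -0.10     0.55    -0.05     0.00]
  [  -0.10     0.00     0.70    -0.05]
  [   0.00     0.00    -0.10     0.75]
Compute the cofactors C_ij = (−1)^(i+j)·(3×3 minor ij) of I−A; the adjugate is their transpose:
adj(I−A) = Cᵀ =
  [ 0.28600   0.02600   0.17100   0.18300]
  [ 0.05575   0.33325   0.05700   0.03725]
  [ 0.04125   0.00375   0.28500   0.04375]
  [ 0.00550   0.00050   0.03800   0.24650]
det(I−A) = Σ_j (I−A)_1j·C_1j = (0.70)(0.28600) + (-0.05)(0.05575) + (-0.35)(0.04125) + (-0.45)(0.00550) = 0.1805
(I − A)⁻¹ = adj(I−A) / det(I−A) ≈
  [   1.5845     0.1440     0.9474     1.0139]
  [   0.3089     1.8463     0.3158     0.2064]
  [   0.2285     0.0208     1.5789     0.2424]
  [   0.0305     0.0028     0.2105     1.3657]
x = (I − A)⁻¹ d = adj(I−A)·d / det(I−A), with det(I−A) = 0.1805:
  x_1 = (0.28600·100 + 0.02600·440 + 0.17100·460 + 0.18300·60) / 0.1805 = 129.68 / 0.1805 ≈ 718.45
  x_2 = (0.05575·100 + 0.33325·440 + 0.05700·460 + 0.03725·60) / 0.1805 = 180.66 / 0.1805 ≈ 1000.89
  x_3 = (0.04125·100 + 0.00375·440 + 0.28500·460 + 0.04375·60) / 0.1805 = 139.50 / 0.1805 ≈ 772.85
  x_4 = (0.00550·100 + 0.00050·440 + 0.03800·460 + 0.24650·60) / 0.1805 = 33.04 / 0.1805 ≈ 183.05

x_2 = 1000.89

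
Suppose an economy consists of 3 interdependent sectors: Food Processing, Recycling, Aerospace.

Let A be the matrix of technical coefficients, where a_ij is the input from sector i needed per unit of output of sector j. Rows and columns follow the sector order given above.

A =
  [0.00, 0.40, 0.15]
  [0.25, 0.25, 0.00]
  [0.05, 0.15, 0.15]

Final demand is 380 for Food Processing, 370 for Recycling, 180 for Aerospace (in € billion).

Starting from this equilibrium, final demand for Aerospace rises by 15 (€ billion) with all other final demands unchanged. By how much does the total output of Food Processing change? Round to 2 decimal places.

I − A =
  [   1.00    -0.40    -0.15]
  [  -0.25     0.75     0.00]
  [  -0.05    -0.15     0.85]
Cofactors of I−A, C_ij = (−1)^(i+j)·(minor ij) (rows/columns in the sector order above):
  C_11 = (0.75)(0.85) − (0.00)(-0.15) = 0.6375
  C_12 = −[(-0.25)(0.85) − (0.00)(-0.05)] = 0.2125
  C_13 = (-0.25)(-0.15) − (0.75)(-0.05) = 0.0750
  C_21 = −[(-0.40)(0.85) − (-0.15)(-0.15)] = 0.3625
  C_22 = (1.00)(0.85) − (-0.15)(-0.05) = 0.8425
  C_23 = −[(1.00)(-0.15) − (-0.40)(-0.05)] = 0.1700
  C_31 = (-0.40)(0.00) − (-0.15)(0.75) = 0.1125
  C_32 = −[(1.00)(0.00) − (-0.15)(-0.25)] = 0.0375
  C_33 = (1.00)(0.75) − (-0.40)(-0.25) = 0.6500
det(I−A) = Σ_j (I−A)_1j·C_1j = (1.00)(0.6375) + (-0.40)(0.2125) + (-0.15)(0.0750) = 0.54125
adj(I−A) = Cᵀ =
  [ 0.6375   0.3625   0.1125]
  [ 0.2125   0.8425   0.0375]
  [ 0.0750   0.1700   0.6500]
(I − A)⁻¹ = adj(I−A) / det(I−A) ≈
  [   1.1778     0.6697     0.2079]
  [   0.3926     1.5566     0.0693]
  [   0.1386     0.3141     1.2009]
Δx = (I − A)⁻¹ Δd with Δd having +15 in the Aerospace component and 0 elsewhere.
So Δx_F = L_FA · (+15), where L_FA = adj(I−A)_FA / det(I−A) = 0.1125 / 0.54125.
Δx_F = 0.1125 × (+15) / 0.54125 = 1.6875 / 0.54125 ≈ 3.12.

Δx_F = 3.12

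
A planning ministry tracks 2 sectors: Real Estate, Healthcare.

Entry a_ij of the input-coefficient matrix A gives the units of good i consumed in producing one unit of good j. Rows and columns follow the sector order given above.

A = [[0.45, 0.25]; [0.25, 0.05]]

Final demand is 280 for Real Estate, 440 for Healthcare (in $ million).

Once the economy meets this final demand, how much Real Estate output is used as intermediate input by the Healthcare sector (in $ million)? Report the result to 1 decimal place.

I − A =
  [   0.55    -0.25]
  [  -0.25     0.95]
det(I−A) = (0.55)(0.95) − (-0.25)(-0.25) = 0.4600
adj(I−A) = [[0.95, 0.25], [0.25, 0.55]]
(I − A)⁻¹ = adj(I−A) / det(I−A) ≈
  [   2.0652     0.5435]
  [   0.5435     1.1957]
First solve x = (I − A)⁻¹ d = adj(I−A)·d / det(I−A); in particular x_H = (0.25·280 + 0.55·440) / 0.4600 = 312.00 / 0.4600 ≈ 678.261.
Intermediate flow from R to H: z_RH = a_RH · x_H = 0.25 × 312.00 / 0.4600 = 78.00 / 0.4600 ≈ 169.6.

z_RH = 169.6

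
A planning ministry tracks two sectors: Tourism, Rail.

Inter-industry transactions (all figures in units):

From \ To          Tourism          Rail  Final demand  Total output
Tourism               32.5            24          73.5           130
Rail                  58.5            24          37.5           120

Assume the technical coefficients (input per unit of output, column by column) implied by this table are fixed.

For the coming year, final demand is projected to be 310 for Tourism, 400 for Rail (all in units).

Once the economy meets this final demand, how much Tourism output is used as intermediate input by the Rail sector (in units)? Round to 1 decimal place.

z_TR = 172.4

Technical coefficients a_ij = z_ij / X_j:
  a_TT = 32.5/130 = 0.25, a_RT = 58.5/130 = 0.45
  a_TR = 24/120 = 0.20, a_RR = 24/120 = 0.20
I − A =
  [   0.75    -0.20]
  [  -0.45     0.80]
det(I−A) = (0.75)(0.80) − (-0.20)(-0.45) = 0.5100
adj(I−A) = [[0.80, 0.20], [0.45, 0.75]]
(I − A)⁻¹ = adj(I−A) / det(I−A) ≈
  [   1.5686     0.3922]
  [   0.8824     1.4706]
First solve x = (I − A)⁻¹ d = adj(I−A)·d / det(I−A); in particular x_R = (0.45·310 + 0.75·400) / 0.5100 = 439.50 / 0.5100 ≈ 861.765.
Intermediate flow from T to R: z_TR = a_TR · x_R = 0.20 × 439.50 / 0.5100 = 87.90 / 0.5100 ≈ 172.4.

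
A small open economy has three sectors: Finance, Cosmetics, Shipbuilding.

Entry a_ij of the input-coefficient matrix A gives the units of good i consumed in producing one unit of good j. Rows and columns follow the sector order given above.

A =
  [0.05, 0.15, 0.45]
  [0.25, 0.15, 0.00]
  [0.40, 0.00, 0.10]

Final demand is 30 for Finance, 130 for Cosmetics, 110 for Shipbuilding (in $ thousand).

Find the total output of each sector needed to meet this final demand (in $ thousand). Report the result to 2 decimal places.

I − A =
  [   0.95    -0.15    -0.45]
  [  -0.25     0.85     0.00]
  [  -0.40     0.00     0.90]
Cofactors of I−A, C_ij = (−1)^(i+j)·(minor ij) (rows/columns in the sector order above):
  C_11 = (0.85)(0.90) − (0.00)(0.00) = 0.7650
  C_12 = −[(-0.25)(0.90) − (0.00)(-0.40)] = 0.2250
  C_13 = (-0.25)(0.00) − (0.85)(-0.40) = 0.3400
  C_21 = −[(-0.15)(0.90) − (-0.45)(0.00)] = 0.1350
  C_22 = (0.95)(0.90) − (-0.45)(-0.40) = 0.6750
  C_23 = −[(0.95)(0.00) − (-0.15)(-0.40)] = 0.0600
  C_31 = (-0.15)(0.00) − (-0.45)(0.85) = 0.3825
  C_32 = −[(0.95)(0.00) − (-0.45)(-0.25)] = 0.1125
  C_33 = (0.95)(0.85) − (-0.15)(-0.25) = 0.7700
det(I−A) = Σ_j (I−A)_1j·C_1j = (0.95)(0.7650) + (-0.15)(0.2250) + (-0.45)(0.3400) = 0.5400
adj(I−A) = Cᵀ =
  [ 0.7650   0.1350   0.3825]
  [ 0.2250   0.6750   0.1125]
  [ 0.3400   0.0600   0.7700]
(I − A)⁻¹ = adj(I−A) / det(I−A) ≈
  [   1.4167     0.2500     0.7083]
  [   0.4167     1.2500     0.2083]
  [   0.6296     0.1111     1.4259]
x = (I − A)⁻¹ d = adj(I−A)·d / det(I−A), with det(I−A) = 0.5400:
  x_F = (0.7650·30 + 0.1350·130 + 0.3825·110) / 0.5400 = 82.575 / 0.5400 ≈ 152.92
  x_C = (0.2250·30 + 0.6750·130 + 0.1125·110) / 0.5400 = 106.875 / 0.5400 ≈ 197.92
  x_S = (0.3400·30 + 0.0600·130 + 0.7700·110) / 0.5400 = 102.70 / 0.5400 ≈ 190.19

x_F = 152.92, x_C = 197.92, x_S = 190.19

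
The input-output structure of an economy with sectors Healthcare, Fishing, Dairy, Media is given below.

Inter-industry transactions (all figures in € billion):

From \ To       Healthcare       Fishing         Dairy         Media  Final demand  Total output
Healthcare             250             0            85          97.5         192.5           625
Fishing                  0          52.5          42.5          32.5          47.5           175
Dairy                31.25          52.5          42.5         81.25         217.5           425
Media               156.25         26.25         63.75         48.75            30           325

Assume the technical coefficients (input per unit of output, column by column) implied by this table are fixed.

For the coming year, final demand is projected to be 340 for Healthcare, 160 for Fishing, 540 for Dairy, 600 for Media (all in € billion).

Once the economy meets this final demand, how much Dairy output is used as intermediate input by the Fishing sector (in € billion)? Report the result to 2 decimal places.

z_32 = 195.30

Technical coefficients a_ij = z_ij / X_j:
  a_11 = 250/625 = 0.40, a_21 = 0/625 = 0.00, a_31 = 31.25/625 = 0.05, a_41 = 156.25/625 = 0.25
  a_12 = 0/175 = 0.00, a_22 = 52.5/175 = 0.30, a_32 = 52.5/175 = 0.30, a_42 = 26.25/175 = 0.15
  a_13 = 85/425 = 0.20, a_23 = 42.5/425 = 0.10, a_33 = 42.5/425 = 0.10, a_43 = 63.75/425 = 0.15
  a_14 = 97.5/325 = 0.30, a_24 = 32.5/325 = 0.10, a_34 = 81.25/325 = 0.25, a_44 = 48.75/325 = 0.15
I − A =
  [   0.60     0.00    -0.20    -0.30]
  [   0.00     0.70    -0.10    -0.10]
  [  -0.05    -0.30     0.90    -0.25]
  [  -0.25    -0.15    -0.15     0.85]
Compute the cofactors C_ij = (−1)^(i+j)·(3×3 minor ij) of I−A; the adjugate is their transpose:
adj(I−A) = Cᵀ =
  [ 0.46200   0.11250   0.15200   0.22100]
  [ 0.03375   0.34575   0.05750   0.06950]
  [ 0.08025   0.15525   0.29550   0.13350]
  [ 0.15600   0.12150   0.10700   0.35300]
det(I−A) = Σ_j (I−A)_1j·C_1j = (0.60)(0.46200) + (0.00)(0.03375) + (-0.20)(0.08025) + (-0.30)(0.15600) = 0.21435
(I − A)⁻¹ = adj(I−A) / det(I−A) ≈
  [   2.1554     0.5248     0.7091     1.0310]
  [   0.1575     1.6130     0.2683     0.3242]
  [   0.3744     0.7243     1.3786     0.6228]
  [   0.7278     0.5668     0.4992     1.6468]
First solve x = (I − A)⁻¹ d = adj(I−A)·d / det(I−A); in particular x_2 = (0.03375·340 + 0.34575·160 + 0.05750·540 + 0.06950·600) / 0.21435 = 139.545 / 0.21435 ≈ 651.0147.
Intermediate flow from 3 to 2: z_32 = a_32 · x_2 = 0.30 × 139.545 / 0.21435 = 41.8635 / 0.21435 ≈ 195.30.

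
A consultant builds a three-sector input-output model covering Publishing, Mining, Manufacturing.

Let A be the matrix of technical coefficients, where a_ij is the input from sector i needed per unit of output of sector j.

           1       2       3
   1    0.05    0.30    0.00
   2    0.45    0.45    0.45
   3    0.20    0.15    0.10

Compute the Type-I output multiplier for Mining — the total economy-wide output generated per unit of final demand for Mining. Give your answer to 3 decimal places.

m_2 = 5.153

I − A =
  [   0.95    -0.30     0.00]
  [  -0.45     0.55    -0.45]
  [  -0.20    -0.15     0.90]
Cofactors of I−A, C_ij = (−1)^(i+j)·(minor ij) (rows/columns in the sector order above):
  C_11 = (0.55)(0.90) − (-0.45)(-0.15) = 0.4275
  C_12 = −[(-0.45)(0.90) − (-0.45)(-0.20)] = 0.4950
  C_13 = (-0.45)(-0.15) − (0.55)(-0.20) = 0.1775
  C_21 = −[(-0.30)(0.90) − (0.00)(-0.15)] = 0.2700
  C_22 = (0.95)(0.90) − (0.00)(-0.20) = 0.8550
  C_23 = −[(0.95)(-0.15) − (-0.30)(-0.20)] = 0.2025
  C_31 = (-0.30)(-0.45) − (0.00)(0.55) = 0.1350
  C_32 = −[(0.95)(-0.45) − (0.00)(-0.45)] = 0.4275
  C_33 = (0.95)(0.55) − (-0.30)(-0.45) = 0.3875
det(I−A) = Σ_j (I−A)_1j·C_1j = (0.95)(0.4275) + (-0.30)(0.4950) + (0.00)(0.1775) = 0.257625
adj(I−A) = Cᵀ =
  [ 0.4275   0.2700   0.1350]
  [ 0.4950   0.8550   0.4275]
  [ 0.1775   0.2025   0.3875]
(I − A)⁻¹ = adj(I−A) / det(I−A) ≈
  [   1.6594     1.0480     0.5240]
  [   1.9214     3.3188     1.6594]
  [   0.6890     0.7860     1.5041]
The output multiplier for sector j is the column-j sum of the Leontief inverse (I − A)⁻¹ = adj(I−A) / det(I−A).
Column 2 of adj(I−A): (0.2700, 0.8550, 0.2025); det(I−A) = 0.257625.
m_2 = (0.2700 + 0.8550 + 0.2025) / 0.257625 = 1.3275 / 0.257625 ≈ 5.153.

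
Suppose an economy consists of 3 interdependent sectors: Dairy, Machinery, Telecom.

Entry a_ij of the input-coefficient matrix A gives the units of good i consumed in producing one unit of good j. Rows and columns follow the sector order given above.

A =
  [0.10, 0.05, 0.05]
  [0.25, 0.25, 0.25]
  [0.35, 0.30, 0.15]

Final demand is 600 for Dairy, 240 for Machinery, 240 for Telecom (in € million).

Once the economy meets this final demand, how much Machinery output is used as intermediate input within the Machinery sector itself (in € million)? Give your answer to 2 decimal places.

I − A =
  [   0.90    -0.05    -0.05]
  [  -0.25     0.75    -0.25]
  [  -0.35    -0.30     0.85]
Cofactors of I−A, C_ij = (−1)^(i+j)·(minor ij) (rows/columns in the sector order above):
  C_11 = (0.75)(0.85) − (-0.25)(-0.30) = 0.5625
  C_12 = −[(-0.25)(0.85) − (-0.25)(-0.35)] = 0.3000
  C_13 = (-0.25)(-0.30) − (0.75)(-0.35) = 0.3375
  C_21 = −[(-0.05)(0.85) − (-0.05)(-0.30)] = 0.0575
  C_22 = (0.90)(0.85) − (-0.05)(-0.35) = 0.7475
  C_23 = −[(0.90)(-0.30) − (-0.05)(-0.35)] = 0.2875
  C_31 = (-0.05)(-0.25) − (-0.05)(0.75) = 0.0500
  C_32 = −[(0.90)(-0.25) − (-0.05)(-0.25)] = 0.2375
  C_33 = (0.90)(0.75) − (-0.05)(-0.25) = 0.6625
det(I−A) = Σ_j (I−A)_1j·C_1j = (0.90)(0.5625) + (-0.05)(0.3000) + (-0.05)(0.3375) = 0.474375
adj(I−A) = Cᵀ =
  [ 0.5625   0.0575   0.0500]
  [ 0.3000   0.7475   0.2375]
  [ 0.3375   0.2875   0.6625]
(I − A)⁻¹ = adj(I−A) / det(I−A) ≈
  [   1.1858     0.1212     0.1054]
  [   0.6324     1.5758     0.5007]
  [   0.7115     0.6061     1.3966]
First solve x = (I − A)⁻¹ d = adj(I−A)·d / det(I−A); in particular x_2 = (0.3000·600 + 0.7475·240 + 0.2375·240) / 0.474375 = 416.40 / 0.474375 ≈ 877.7866.
Intermediate flow from 2 to 2: z_22 = a_22 · x_2 = 0.25 × 416.40 / 0.474375 = 104.10 / 0.474375 ≈ 219.45.

z_22 = 219.45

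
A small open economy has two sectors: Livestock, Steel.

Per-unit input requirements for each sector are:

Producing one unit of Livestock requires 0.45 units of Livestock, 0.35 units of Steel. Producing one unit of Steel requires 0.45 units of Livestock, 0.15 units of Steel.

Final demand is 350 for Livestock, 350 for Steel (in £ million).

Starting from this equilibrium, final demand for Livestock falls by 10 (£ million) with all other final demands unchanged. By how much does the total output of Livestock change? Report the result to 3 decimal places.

Δx_L = -27.419

I − A =
  [   0.55    -0.45]
  [  -0.35     0.85]
det(I−A) = (0.55)(0.85) − (-0.45)(-0.35) = 0.3100
adj(I−A) = [[0.85, 0.45], [0.35, 0.55]]
(I − A)⁻¹ = adj(I−A) / det(I−A) ≈
  [   2.7419     1.4516]
  [   1.1290     1.7742]
Δx = (I − A)⁻¹ Δd with Δd having -10 in the Livestock component and 0 elsewhere.
So Δx_L = L_LL · (-10), where L_LL = adj(I−A)_LL / det(I−A) = 0.85 / 0.3100.
Δx_L = 0.85 × (-10) / 0.3100 = -8.50 / 0.3100 ≈ -27.419.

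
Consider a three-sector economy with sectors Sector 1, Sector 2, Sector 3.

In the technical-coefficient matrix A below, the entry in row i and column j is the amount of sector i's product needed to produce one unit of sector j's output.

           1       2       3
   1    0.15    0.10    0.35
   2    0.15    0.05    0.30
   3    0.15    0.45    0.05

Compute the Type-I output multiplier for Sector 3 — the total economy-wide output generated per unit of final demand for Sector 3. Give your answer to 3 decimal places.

m_3 = 2.611

I − A =
  [   0.85    -0.10    -0.35]
  [  -0.15     0.95    -0.30]
  [  -0.15    -0.45     0.95]
Cofactors of I−A, C_ij = (−1)^(i+j)·(minor ij) (rows/columns in the sector order above):
  C_11 = (0.95)(0.95) − (-0.30)(-0.45) = 0.7675
  C_12 = −[(-0.15)(0.95) − (-0.30)(-0.15)] = 0.1875
  C_13 = (-0.15)(-0.45) − (0.95)(-0.15) = 0.2100
  C_21 = −[(-0.10)(0.95) − (-0.35)(-0.45)] = 0.2525
  C_22 = (0.85)(0.95) − (-0.35)(-0.15) = 0.7550
  C_23 = −[(0.85)(-0.45) − (-0.10)(-0.15)] = 0.3975
  C_31 = (-0.10)(-0.30) − (-0.35)(0.95) = 0.3625
  C_32 = −[(0.85)(-0.30) − (-0.35)(-0.15)] = 0.3075
  C_33 = (0.85)(0.95) − (-0.10)(-0.15) = 0.7925
det(I−A) = Σ_j (I−A)_1j·C_1j = (0.85)(0.7675) + (-0.10)(0.1875) + (-0.35)(0.2100) = 0.560125
adj(I−A) = Cᵀ =
  [ 0.7675   0.2525   0.3625]
  [ 0.1875   0.7550   0.3075]
  [ 0.2100   0.3975   0.7925]
(I − A)⁻¹ = adj(I−A) / det(I−A) ≈
  [   1.3702     0.4508     0.6472]
  [   0.3347     1.3479     0.5490]
  [   0.3749     0.7097     1.4149]
The output multiplier for sector j is the column-j sum of the Leontief inverse (I − A)⁻¹ = adj(I−A) / det(I−A).
Column 3 of adj(I−A): (0.3625, 0.3075, 0.7925); det(I−A) = 0.560125.
m_3 = (0.3625 + 0.3075 + 0.7925) / 0.560125 = 1.4625 / 0.560125 ≈ 2.611.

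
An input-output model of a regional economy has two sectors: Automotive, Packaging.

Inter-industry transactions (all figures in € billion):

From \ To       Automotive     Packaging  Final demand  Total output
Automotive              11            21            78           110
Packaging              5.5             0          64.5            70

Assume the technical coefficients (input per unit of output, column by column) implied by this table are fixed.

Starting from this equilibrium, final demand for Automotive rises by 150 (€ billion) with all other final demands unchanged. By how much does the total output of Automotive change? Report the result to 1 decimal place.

Technical coefficients a_ij = z_ij / X_j:
  a_AA = 11/110 = 0.10, a_PA = 5.5/110 = 0.05
  a_AP = 21/70 = 0.30, a_PP = 0/70 = 0.00
I − A =
  [   0.90    -0.30]
  [  -0.05     1.00]
det(I−A) = (0.90)(1.00) − (-0.30)(-0.05) = 0.8850
adj(I−A) = [[1.00, 0.30], [0.05, 0.90]]
(I − A)⁻¹ = adj(I−A) / det(I−A) ≈
  [   1.1299     0.3390]
  [   0.0565     1.0169]
Δx = (I − A)⁻¹ Δd with Δd having +150 in the Automotive component and 0 elsewhere.
So Δx_A = L_AA · (+150), where L_AA = adj(I−A)_AA / det(I−A) = 1.00 / 0.8850.
Δx_A = 1.00 × (+150) / 0.8850 = 150.00 / 0.8850 ≈ 169.5.

Δx_A = 169.5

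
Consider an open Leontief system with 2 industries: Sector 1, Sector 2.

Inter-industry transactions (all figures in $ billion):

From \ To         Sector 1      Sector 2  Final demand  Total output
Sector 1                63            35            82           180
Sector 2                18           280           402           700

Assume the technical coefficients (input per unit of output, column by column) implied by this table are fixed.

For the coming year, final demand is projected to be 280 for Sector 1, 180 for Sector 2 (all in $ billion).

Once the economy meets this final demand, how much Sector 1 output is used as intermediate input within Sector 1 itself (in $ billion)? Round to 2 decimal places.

Technical coefficients a_ij = z_ij / X_j:
  a_11 = 63/180 = 0.35, a_21 = 18/180 = 0.10
  a_12 = 35/700 = 0.05, a_22 = 280/700 = 0.40
I − A =
  [   0.65    -0.05]
  [  -0.10     0.60]
det(I−A) = (0.65)(0.60) − (-0.05)(-0.10) = 0.3850
adj(I−A) = [[0.60, 0.05], [0.10, 0.65]]
(I − A)⁻¹ = adj(I−A) / det(I−A) ≈
  [   1.5584     0.1299]
  [   0.2597     1.6883]
First solve x = (I − A)⁻¹ d = adj(I−A)·d / det(I−A); in particular x_1 = (0.60·280 + 0.05·180) / 0.3850 = 177.00 / 0.3850 ≈ 459.7403.
Intermediate flow from 1 to 1: z_11 = a_11 · x_1 = 0.35 × 177.00 / 0.3850 = 61.95 / 0.3850 ≈ 160.91.

z_11 = 160.91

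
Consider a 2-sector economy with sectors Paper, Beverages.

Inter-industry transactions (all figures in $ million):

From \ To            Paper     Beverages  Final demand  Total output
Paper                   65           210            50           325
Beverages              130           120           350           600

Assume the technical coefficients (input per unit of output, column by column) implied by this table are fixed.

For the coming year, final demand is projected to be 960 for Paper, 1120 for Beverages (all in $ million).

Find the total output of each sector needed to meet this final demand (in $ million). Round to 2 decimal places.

x_P = 2320.00, x_B = 2560.00

Technical coefficients a_ij = z_ij / X_j:
  a_PP = 65/325 = 0.20, a_BP = 130/325 = 0.40
  a_PB = 210/600 = 0.35, a_BB = 120/600 = 0.20
I − A =
  [   0.80    -0.35]
  [  -0.40     0.80]
det(I−A) = (0.80)(0.80) − (-0.35)(-0.40) = 0.5000
adj(I−A) = [[0.80, 0.35], [0.40, 0.80]]
(I − A)⁻¹ = adj(I−A) / det(I−A) ≈
  [   1.6000     0.7000]
  [   0.8000     1.6000]
x = (I − A)⁻¹ d = adj(I−A)·d / det(I−A), with det(I−A) = 0.5000:
  x_P = (0.80·960 + 0.35·1120) / 0.5000 = 1160.00 / 0.5000 = 2320.00
  x_B = (0.40·960 + 0.80·1120) / 0.5000 = 1280.00 / 0.5000 = 2560.00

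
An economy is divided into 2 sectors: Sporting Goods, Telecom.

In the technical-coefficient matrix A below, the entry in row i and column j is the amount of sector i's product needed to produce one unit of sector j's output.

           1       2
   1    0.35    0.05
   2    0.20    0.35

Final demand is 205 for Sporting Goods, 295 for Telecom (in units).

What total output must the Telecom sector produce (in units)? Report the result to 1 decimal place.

I − A =
  [   0.65    -0.05]
  [  -0.20     0.65]
det(I−A) = (0.65)(0.65) − (-0.05)(-0.20) = 0.4125
adj(I−A) = [[0.65, 0.05], [0.20, 0.65]]
(I − A)⁻¹ = adj(I−A) / det(I−A) ≈
  [   1.5758     0.1212]
  [   0.4848     1.5758]
x = (I − A)⁻¹ d = adj(I−A)·d / det(I−A), with det(I−A) = 0.4125:
  x_1 = (0.65·205 + 0.05·295) / 0.4125 = 148.00 / 0.4125 ≈ 358.8
  x_2 = (0.20·205 + 0.65·295) / 0.4125 = 232.75 / 0.4125 ≈ 564.2

x_2 = 564.2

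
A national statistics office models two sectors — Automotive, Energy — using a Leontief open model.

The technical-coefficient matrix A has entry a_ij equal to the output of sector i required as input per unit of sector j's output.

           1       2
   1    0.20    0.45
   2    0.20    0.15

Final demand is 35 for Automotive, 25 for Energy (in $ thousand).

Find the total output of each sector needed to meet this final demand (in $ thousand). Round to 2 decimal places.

x_1 = 69.49, x_2 = 45.76

I − A =
  [   0.80    -0.45]
  [  -0.20     0.85]
det(I−A) = (0.80)(0.85) − (-0.45)(-0.20) = 0.5900
adj(I−A) = [[0.85, 0.45], [0.20, 0.80]]
(I − A)⁻¹ = adj(I−A) / det(I−A) ≈
  [   1.4407     0.7627]
  [   0.3390     1.3559]
x = (I − A)⁻¹ d = adj(I−A)·d / det(I−A), with det(I−A) = 0.5900:
  x_1 = (0.85·35 + 0.45·25) / 0.5900 = 41.00 / 0.5900 ≈ 69.49
  x_2 = (0.20·35 + 0.80·25) / 0.5900 = 27.00 / 0.5900 ≈ 45.76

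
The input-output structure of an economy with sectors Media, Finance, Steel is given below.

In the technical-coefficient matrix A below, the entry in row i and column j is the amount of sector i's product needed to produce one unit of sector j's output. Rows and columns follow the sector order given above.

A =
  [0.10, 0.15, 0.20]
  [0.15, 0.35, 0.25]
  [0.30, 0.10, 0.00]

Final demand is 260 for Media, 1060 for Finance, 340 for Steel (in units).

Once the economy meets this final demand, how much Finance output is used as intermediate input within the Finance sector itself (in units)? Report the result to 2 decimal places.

I − A =
  [   0.90    -0.15    -0.20]
  [  -0.15     0.65    -0.25]
  [  -0.30    -0.10     1.00]
Cofactors of I−A, C_ij = (−1)^(i+j)·(minor ij) (rows/columns in the sector order above):
  C_11 = (0.65)(1.00) − (-0.25)(-0.10) = 0.6250
  C_12 = −[(-0.15)(1.00) − (-0.25)(-0.30)] = 0.2250
  C_13 = (-0.15)(-0.10) − (0.65)(-0.30) = 0.2100
  C_21 = −[(-0.15)(1.00) − (-0.20)(-0.10)] = 0.1700
  C_22 = (0.90)(1.00) − (-0.20)(-0.30) = 0.8400
  C_23 = −[(0.90)(-0.10) − (-0.15)(-0.30)] = 0.1350
  C_31 = (-0.15)(-0.25) − (-0.20)(0.65) = 0.1675
  C_32 = −[(0.90)(-0.25) − (-0.20)(-0.15)] = 0.2550
  C_33 = (0.90)(0.65) − (-0.15)(-0.15) = 0.5625
det(I−A) = Σ_j (I−A)_1j·C_1j = (0.90)(0.6250) + (-0.15)(0.2250) + (-0.20)(0.2100) = 0.48675
adj(I−A) = Cᵀ =
  [ 0.6250   0.1700   0.1675]
  [ 0.2250   0.8400   0.2550]
  [ 0.2100   0.1350   0.5625]
(I − A)⁻¹ = adj(I−A) / det(I−A) ≈
  [   1.2840     0.3493     0.3441]
  [   0.4622     1.7257     0.5239]
  [   0.4314     0.2773     1.1556]
First solve x = (I − A)⁻¹ d = adj(I−A)·d / det(I−A); in particular x_2 = (0.2250·260 + 0.8400·1060 + 0.2550·340) / 0.48675 = 1035.60 / 0.48675 ≈ 2127.5809.
Intermediate flow from 2 to 2: z_22 = a_22 · x_2 = 0.35 × 1035.60 / 0.48675 = 362.46 / 0.48675 ≈ 744.65.

z_22 = 744.65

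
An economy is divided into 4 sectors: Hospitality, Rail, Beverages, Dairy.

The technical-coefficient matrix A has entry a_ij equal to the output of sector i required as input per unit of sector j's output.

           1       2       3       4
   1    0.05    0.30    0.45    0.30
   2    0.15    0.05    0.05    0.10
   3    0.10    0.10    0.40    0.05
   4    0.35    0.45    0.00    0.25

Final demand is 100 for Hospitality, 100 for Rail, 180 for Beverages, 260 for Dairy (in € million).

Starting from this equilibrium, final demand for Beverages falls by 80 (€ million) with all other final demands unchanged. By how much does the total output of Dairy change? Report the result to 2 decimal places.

Δx_4 = -71.84

I − A =
  [   0.95    -0.30    -0.45    -0.30]
  [  -0.15     0.95    -0.05    -0.10]
  [  -0.10    -0.10     0.60    -0.05]
  [  -0.35    -0.45     0.00     0.75]
Compute the cofactors C_ij = (−1)^(i+j)·(3×3 minor ij) of I−A; the adjugate is their transpose:
adj(I−A) = Cᵀ =
  [ 0.395625   0.259875   0.318375   0.214125]
  [ 0.093125   0.322875   0.096750   0.086750]
  [ 0.101500   0.123375   0.469875   0.088375]
  [ 0.240500   0.315000   0.206625   0.458750]
det(I−A) = Σ_j (I−A)_1j·C_1j = (0.95)(0.395625) + (-0.30)(0.093125) + (-0.45)(0.101500) + (-0.30)(0.240500) = 0.23008125
(I − A)⁻¹ = adj(I−A) / det(I−A) ≈
  [   1.7195     1.1295     1.3838     0.9306]
  [   0.4047     1.4033     0.4205     0.3770]
  [   0.4411     0.5362     2.0422     0.3841]
  [   1.0453     1.3691     0.8981     1.9939]
Δx = (I − A)⁻¹ Δd with Δd having -80 in the Beverages component and 0 elsewhere.
So Δx_4 = L_43 · (-80), where L_43 = adj(I−A)_43 / det(I−A) = 0.206625 / 0.23008125.
Δx_4 = 0.206625 × (-80) / 0.23008125 = -16.53 / 0.23008125 ≈ -71.84.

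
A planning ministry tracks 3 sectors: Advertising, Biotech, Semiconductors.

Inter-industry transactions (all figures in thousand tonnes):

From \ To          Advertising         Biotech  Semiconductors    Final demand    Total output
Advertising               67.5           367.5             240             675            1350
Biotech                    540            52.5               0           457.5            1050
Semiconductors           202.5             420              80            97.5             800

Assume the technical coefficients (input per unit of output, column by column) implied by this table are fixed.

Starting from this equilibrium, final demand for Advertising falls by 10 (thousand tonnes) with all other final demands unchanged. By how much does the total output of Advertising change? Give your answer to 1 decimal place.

Technical coefficients a_ij = z_ij / X_j:
  a_AA = 67.5/1350 = 0.05, a_BA = 540/1350 = 0.40, a_SA = 202.5/1350 = 0.15
  a_AB = 367.5/1050 = 0.35, a_BB = 52.5/1050 = 0.05, a_SB = 420/1050 = 0.40
  a_AS = 240/800 = 0.30, a_BS = 0/800 = 0.00, a_SS = 80/800 = 0.10
I − A =
  [   0.95    -0.35    -0.30]
  [  -0.40     0.95     0.00]
  [  -0.15    -0.40     0.90]
Cofactors of I−A, C_ij = (−1)^(i+j)·(minor ij) (rows/columns in the sector order above):
  C_11 = (0.95)(0.90) − (0.00)(-0.40) = 0.8550
  C_12 = −[(-0.40)(0.90) − (0.00)(-0.15)] = 0.3600
  C_13 = (-0.40)(-0.40) − (0.95)(-0.15) = 0.3025
  C_21 = −[(-0.35)(0.90) − (-0.30)(-0.40)] = 0.4350
  C_22 = (0.95)(0.90) − (-0.30)(-0.15) = 0.8100
  C_23 = −[(0.95)(-0.40) − (-0.35)(-0.15)] = 0.4325
  C_31 = (-0.35)(0.00) − (-0.30)(0.95) = 0.2850
  C_32 = −[(0.95)(0.00) − (-0.30)(-0.40)] = 0.1200
  C_33 = (0.95)(0.95) − (-0.35)(-0.40) = 0.7625
det(I−A) = Σ_j (I−A)_1j·C_1j = (0.95)(0.8550) + (-0.35)(0.3600) + (-0.30)(0.3025) = 0.5955
adj(I−A) = Cᵀ =
  [ 0.8550   0.4350   0.2850]
  [ 0.3600   0.8100   0.1200]
  [ 0.3025   0.4325   0.7625]
(I − A)⁻¹ = adj(I−A) / det(I−A) ≈
  [   1.4358     0.7305     0.4786]
  [   0.6045     1.3602     0.2015]
  [   0.5080     0.7263     1.2804]
Δx = (I − A)⁻¹ Δd with Δd having -10 in the Advertising component and 0 elsewhere.
So Δx_A = L_AA · (-10), where L_AA = adj(I−A)_AA / det(I−A) = 0.8550 / 0.5955.
Δx_A = 0.8550 × (-10) / 0.5955 = -8.55 / 0.5955 ≈ -14.4.

Δx_A = -14.4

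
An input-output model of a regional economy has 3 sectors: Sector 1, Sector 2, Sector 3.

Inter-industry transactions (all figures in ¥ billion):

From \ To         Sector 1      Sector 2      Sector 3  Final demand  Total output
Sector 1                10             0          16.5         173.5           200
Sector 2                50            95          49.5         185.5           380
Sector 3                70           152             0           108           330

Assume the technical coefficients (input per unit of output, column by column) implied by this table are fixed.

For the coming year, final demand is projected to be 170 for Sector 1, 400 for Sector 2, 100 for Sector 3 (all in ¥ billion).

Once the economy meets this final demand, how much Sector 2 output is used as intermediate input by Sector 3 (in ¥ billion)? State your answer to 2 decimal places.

z_23 = 67.04

Technical coefficients a_ij = z_ij / X_j:
  a_11 = 10/200 = 0.05, a_21 = 50/200 = 0.25, a_31 = 70/200 = 0.35
  a_12 = 0/380 = 0.00, a_22 = 95/380 = 0.25, a_32 = 152/380 = 0.40
  a_13 = 16.5/330 = 0.05, a_23 = 49.5/330 = 0.15, a_33 = 0/330 = 0.00
I − A =
  [   0.95     0.00    -0.05]
  [  -0.25     0.75    -0.15]
  [  -0.35    -0.40     1.00]
Cofactors of I−A, C_ij = (−1)^(i+j)·(minor ij) (rows/columns in the sector order above):
  C_11 = (0.75)(1.00) − (-0.15)(-0.40) = 0.6900
  C_12 = −[(-0.25)(1.00) − (-0.15)(-0.35)] = 0.3025
  C_13 = (-0.25)(-0.40) − (0.75)(-0.35) = 0.3625
  C_21 = −[(0.00)(1.00) − (-0.05)(-0.40)] = 0.0200
  C_22 = (0.95)(1.00) − (-0.05)(-0.35) = 0.9325
  C_23 = −[(0.95)(-0.40) − (0.00)(-0.35)] = 0.3800
  C_31 = (0.00)(-0.15) − (-0.05)(0.75) = 0.0375
  C_32 = −[(0.95)(-0.15) − (-0.05)(-0.25)] = 0.1550
  C_33 = (0.95)(0.75) − (0.00)(-0.25) = 0.7125
det(I−A) = Σ_j (I−A)_1j·C_1j = (0.95)(0.6900) + (0.00)(0.3025) + (-0.05)(0.3625) = 0.637375
adj(I−A) = Cᵀ =
  [ 0.6900   0.0200   0.0375]
  [ 0.3025   0.9325   0.1550]
  [ 0.3625   0.3800   0.7125]
(I − A)⁻¹ = adj(I−A) / det(I−A) ≈
  [   1.0826     0.0314     0.0588]
  [   0.4746     1.4630     0.2432]
  [   0.5687     0.5962     1.1179]
First solve x = (I − A)⁻¹ d = adj(I−A)·d / det(I−A); in particular x_3 = (0.3625·170 + 0.3800·400 + 0.7125·100) / 0.637375 = 284.875 / 0.637375 ≈ 446.9504.
Intermediate flow from 2 to 3: z_23 = a_23 · x_3 = 0.15 × 284.875 / 0.637375 = 42.73125 / 0.637375 ≈ 67.04.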